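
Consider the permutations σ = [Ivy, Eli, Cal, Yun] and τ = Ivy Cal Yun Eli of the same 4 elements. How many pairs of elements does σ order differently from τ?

Assign each item its position (1..4) in the first ordering, then rewrite the second ordering as that position sequence:
positions: Ivy→1, Eli→2, Cal→3, Yun→4
second ordering as positions: [1, 3, 4, 2]
Discordant pairs = inversions in this position sequence.
1: 0
3: 2 → 1
4: 2 → 1
2: 0
Total: 0 + 1 + 1 + 0 = 2

2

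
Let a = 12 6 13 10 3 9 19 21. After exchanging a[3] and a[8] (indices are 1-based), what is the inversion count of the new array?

Positions 3 and 8 hold 13 and 21; after swapping, the array is [12, 6, 21, 10, 3, 9, 19, 13].
Count, for each position, how many later elements it exceeds:
12: 4
6: 1
21: 5
10: 2
3: 0
9: 0
19: 1
13: 0
Sum: 4 + 1 + 5 + 2 + 0 + 0 + 1 + 0 = 13

13 inversions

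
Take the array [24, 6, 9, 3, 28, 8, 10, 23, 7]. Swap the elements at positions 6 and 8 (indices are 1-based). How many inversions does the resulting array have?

Inversions: 21

Positions 6 and 8 hold 8 and 23; after swapping, the array is [24, 6, 9, 3, 28, 23, 10, 8, 7].
For each element, count later entries that are smaller:
24 → 6, 9, 3, 23, 10, 8, 7 → 7
6 → 3 → 1
9 → 3, 8, 7 → 3
3 → none → 0
28 → 23, 10, 8, 7 → 4
23 → 10, 8, 7 → 3
10 → 8, 7 → 2
8 → 7 → 1
7 → none → 0
Sum: 7 + 1 + 3 + 0 + 4 + 3 + 2 + 1 + 0 = 21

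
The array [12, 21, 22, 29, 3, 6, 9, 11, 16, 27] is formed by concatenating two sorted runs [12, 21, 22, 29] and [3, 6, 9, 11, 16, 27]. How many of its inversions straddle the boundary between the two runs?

For each element r of the right run, count left-run elements greater than r:
r = 3: 12, 21, 22, 29 → 4
r = 6: 12, 21, 22, 29 → 4
r = 9: 12, 21, 22, 29 → 4
r = 11: 12, 21, 22, 29 → 4
r = 16: 21, 22, 29 → 3
r = 27: 29 → 1
Cross-inversions: 4 + 4 + 4 + 4 + 3 + 1 = 20

There are 20 split inversions.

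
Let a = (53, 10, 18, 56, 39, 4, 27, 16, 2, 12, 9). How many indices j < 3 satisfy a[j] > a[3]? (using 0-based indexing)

0 such elements

The element at index 3 is 56.
Elements before it: 53, 10, 18
None of them are larger than 56.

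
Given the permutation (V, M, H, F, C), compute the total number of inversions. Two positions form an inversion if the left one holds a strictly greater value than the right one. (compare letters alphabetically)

For each element, count later entries that are smaller:
V: 4
M: 3
H: 2
F: 1
C: 0
Sum: 4 + 3 + 2 + 1 + 0 = 10

10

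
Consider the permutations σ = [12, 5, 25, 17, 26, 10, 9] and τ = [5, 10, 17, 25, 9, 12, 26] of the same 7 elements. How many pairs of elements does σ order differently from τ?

10 discordant pairs

Assign each item its position (1..7) in the first ordering, then rewrite the second ordering as that position sequence:
positions: 12→1, 5→2, 25→3, 17→4, 26→5, 10→6, 9→7
second ordering as positions: [2, 6, 4, 3, 7, 1, 5]
Discordant pairs = inversions in this position sequence.
2: 1 → 1
6: 4, 3, 1, 5 → 4
4: 3, 1 → 2
3: 1 → 1
7: 1, 5 → 2
1: 0
5: 0
Total: 1 + 4 + 2 + 1 + 2 + 0 + 0 = 10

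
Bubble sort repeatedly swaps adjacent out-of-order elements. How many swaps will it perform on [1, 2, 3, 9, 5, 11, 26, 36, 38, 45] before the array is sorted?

Each adjacent swap fixes exactly one inversion, so the minimum swap count equals the number of inversions.
Count inversions — for each element, later elements that are smaller:
1: none → 0
2: none → 0
3: none → 0
9: 5 → 1
5: none → 0
11: none → 0
26: none → 0
36: none → 0
38: none → 0
45: none → 0
Total inversions: 0 + 0 + 0 + 1 + 0 + 0 + 0 + 0 + 0 + 0 = 1

1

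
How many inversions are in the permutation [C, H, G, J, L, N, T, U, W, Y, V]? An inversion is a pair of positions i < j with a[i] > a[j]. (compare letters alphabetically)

Element-by-element contributions:
C → none → 0
H → G → 1
G → none → 0
J → none → 0
L → none → 0
N → none → 0
T → none → 0
U → none → 0
W → V → 1
Y → V → 1
V → none → 0
Sum: 0 + 1 + 0 + 0 + 0 + 0 + 0 + 0 + 1 + 1 + 0 = 3

3 inversions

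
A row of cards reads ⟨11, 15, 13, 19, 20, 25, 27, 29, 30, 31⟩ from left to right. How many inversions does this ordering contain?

1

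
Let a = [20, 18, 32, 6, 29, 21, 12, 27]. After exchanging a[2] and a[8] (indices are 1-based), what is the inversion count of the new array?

17

Positions 2 and 8 hold 18 and 27; after swapping, the array is [20, 27, 32, 6, 29, 21, 12, 18].
Count, for each position, how many later elements it exceeds:
20 → 6, 12, 18 → 3
27 → 6, 21, 12, 18 → 4
32 → 6, 29, 21, 12, 18 → 5
6 → none → 0
29 → 21, 12, 18 → 3
21 → 12, 18 → 2
12 → none → 0
18 → none → 0
Sum: 3 + 4 + 5 + 0 + 3 + 2 + 0 + 0 = 17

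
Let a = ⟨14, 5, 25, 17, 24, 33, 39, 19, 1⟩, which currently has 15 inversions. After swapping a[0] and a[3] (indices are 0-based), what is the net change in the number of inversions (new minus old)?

+1

Positions 0 and 3 hold 14 and 17; after swapping, the array is [17, 5, 25, 14, 24, 33, 39, 19, 1].
Element-by-element contributions:
17 → 5, 14, 1 → 3
5 → 1 → 1
25 → 14, 24, 19, 1 → 4
14 → 1 → 1
24 → 19, 1 → 2
33 → 19, 1 → 2
39 → 19, 1 → 2
19 → 1 → 1
1 → none → 0
Sum: 3 + 1 + 4 + 1 + 2 + 2 + 2 + 1 + 0 = 16
Change: 16 − 15 = +1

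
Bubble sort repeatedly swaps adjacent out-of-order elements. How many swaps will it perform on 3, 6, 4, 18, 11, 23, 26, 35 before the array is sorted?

Each adjacent swap fixes exactly one inversion, so the minimum swap count equals the number of inversions.
Count inversions — for each element, later elements that are smaller:
3: none → 0
6: 4 → 1
4: none → 0
18: 11 → 1
11: none → 0
23: none → 0
26: none → 0
35: none → 0
Total inversions: 0 + 1 + 0 + 1 + 0 + 0 + 0 + 0 = 2

2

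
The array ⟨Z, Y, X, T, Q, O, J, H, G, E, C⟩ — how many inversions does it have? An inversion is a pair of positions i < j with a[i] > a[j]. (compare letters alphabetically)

55 inversions

Element-by-element contributions:
Z → Y, X, T, Q, O, J, H, G, E, C → 10
Y → X, T, Q, O, J, H, G, E, C → 9
X → T, Q, O, J, H, G, E, C → 8
T → Q, O, J, H, G, E, C → 7
Q → O, J, H, G, E, C → 6
O → J, H, G, E, C → 5
J → H, G, E, C → 4
H → G, E, C → 3
G → E, C → 2
E → C → 1
C → none → 0
Sum: 10 + 9 + 8 + 7 + 6 + 5 + 4 + 3 + 2 + 1 + 0 = 55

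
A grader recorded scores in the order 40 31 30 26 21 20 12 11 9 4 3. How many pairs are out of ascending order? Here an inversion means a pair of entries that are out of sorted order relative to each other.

Element-by-element contributions:
40 → 31, 30, 26, 21, 20, 12, 11, 9, 4, 3 → 10
31 → 30, 26, 21, 20, 12, 11, 9, 4, 3 → 9
30 → 26, 21, 20, 12, 11, 9, 4, 3 → 8
26 → 21, 20, 12, 11, 9, 4, 3 → 7
21 → 20, 12, 11, 9, 4, 3 → 6
20 → 12, 11, 9, 4, 3 → 5
12 → 11, 9, 4, 3 → 4
11 → 9, 4, 3 → 3
9 → 4, 3 → 2
4 → 3 → 1
3 → none → 0
Sum: 10 + 9 + 8 + 7 + 6 + 5 + 4 + 3 + 2 + 1 + 0 = 55

55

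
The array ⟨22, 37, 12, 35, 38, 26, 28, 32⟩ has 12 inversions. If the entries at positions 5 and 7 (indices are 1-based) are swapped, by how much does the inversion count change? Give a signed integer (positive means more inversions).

Positions 5 and 7 hold 38 and 28; after swapping, the array is [22, 37, 12, 35, 28, 26, 38, 32].
Element-by-element contributions:
22 → 12 → 1
37 → 12, 35, 28, 26, 32 → 5
12 → none → 0
35 → 28, 26, 32 → 3
28 → 26 → 1
26 → none → 0
38 → 32 → 1
32 → none → 0
Sum: 1 + 5 + 0 + 3 + 1 + 0 + 1 + 0 = 11
Change: 11 − 12 = -1

-1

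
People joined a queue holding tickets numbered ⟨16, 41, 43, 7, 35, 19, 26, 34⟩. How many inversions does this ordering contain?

There are 14 inversions.

Element-by-element contributions:
16 → 7 → 1
41 → 7, 35, 19, 26, 34 → 5
43 → 7, 35, 19, 26, 34 → 5
7 → none → 0
35 → 19, 26, 34 → 3
19 → none → 0
26 → none → 0
34 → none → 0
Sum: 1 + 5 + 5 + 0 + 3 + 0 + 0 + 0 = 14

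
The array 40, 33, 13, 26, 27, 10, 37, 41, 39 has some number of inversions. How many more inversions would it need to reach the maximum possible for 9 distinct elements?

Maximum inversions for 9 distinct elements is C(9, 2) = 9·8/2 = 36.
Current inversions — for each element, count later smaller elements:
40: 7
33: 4
13: 1
26: 1
27: 1
10: 0
37: 0
41: 1
39: 0
Current total: 7 + 4 + 1 + 1 + 1 + 0 + 0 + 1 + 0 = 15
Shortfall: 36 − 15 = 21

21 inversions short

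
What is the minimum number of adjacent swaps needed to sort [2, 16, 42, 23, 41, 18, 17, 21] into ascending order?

The minimum number of adjacent swaps to sort an array equals its inversion count, since every such swap removes exactly one inversion.
Count inversions — for each element, later elements that are smaller:
2: none → 0
16: none → 0
42: 23, 41, 18, 17, 21 → 5
23: 18, 17, 21 → 3
41: 18, 17, 21 → 3
18: 17 → 1
17: none → 0
21: none → 0
Total inversions: 0 + 0 + 5 + 3 + 3 + 1 + 0 + 0 = 12

There are 12 swaps.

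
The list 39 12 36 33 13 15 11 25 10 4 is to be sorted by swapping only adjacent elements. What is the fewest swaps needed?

The minimum number of adjacent swaps to sort an array equals its inversion count, since every such swap removes exactly one inversion.
Count inversions — for each element, later elements that are smaller:
39: 12, 36, 33, 13, 15, 11, 25, 10, 4 → 9
12: 11, 10, 4 → 3
36: 33, 13, 15, 11, 25, 10, 4 → 7
33: 13, 15, 11, 25, 10, 4 → 6
13: 11, 10, 4 → 3
15: 11, 10, 4 → 3
11: 10, 4 → 2
25: 10, 4 → 2
10: 4 → 1
4: none → 0
Total inversions: 9 + 3 + 7 + 6 + 3 + 3 + 2 + 2 + 1 + 0 = 36

36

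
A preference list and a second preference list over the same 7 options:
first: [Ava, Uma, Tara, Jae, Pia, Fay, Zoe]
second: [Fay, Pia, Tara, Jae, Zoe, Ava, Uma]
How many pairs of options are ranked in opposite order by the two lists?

15 pairs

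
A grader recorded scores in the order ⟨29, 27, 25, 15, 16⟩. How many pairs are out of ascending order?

9

Out-of-order index pairs (1-indexed):
(1,2): 29 > 27
(1,3): 29 > 25
(1,4): 29 > 15
(1,5): 29 > 16
(2,3): 27 > 25
(2,4): 27 > 15
(2,5): 27 > 16
(3,4): 25 > 15
(3,5): 25 > 16
That's 9 pairs.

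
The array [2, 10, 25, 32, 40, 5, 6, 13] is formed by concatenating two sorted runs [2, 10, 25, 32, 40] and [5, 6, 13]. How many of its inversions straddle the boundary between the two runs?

11 split inversions

Take each right-half value and tally the left-half values above it:
r = 5: 10, 25, 32, 40 → 4
r = 6: 10, 25, 32, 40 → 4
r = 13: 25, 32, 40 → 3
Cross-inversions: 4 + 4 + 3 = 11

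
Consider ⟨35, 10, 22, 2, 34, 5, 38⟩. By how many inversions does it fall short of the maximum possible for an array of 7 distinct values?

Maximum inversions for 7 distinct elements is C(7, 2) = 7·6/2 = 21.
Current inversions — for each element, count later smaller elements:
35: 5
10: 2
22: 2
2: 0
34: 1
5: 0
38: 0
Current total: 5 + 2 + 2 + 0 + 1 + 0 + 0 = 10
Shortfall: 21 − 10 = 11

11 inversions short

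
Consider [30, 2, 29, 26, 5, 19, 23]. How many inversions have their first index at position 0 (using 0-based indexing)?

The element at index 0 is 30.
Elements after it: 2, 29, 26, 5, 19, 23
Those smaller than 30: 2, 29, 26, 5, 19, 23

6 such elements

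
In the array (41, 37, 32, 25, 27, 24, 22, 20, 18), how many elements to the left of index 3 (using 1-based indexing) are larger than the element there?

2

The element at index 3 is 32.
Elements before it: 41, 37
Those larger than 32: 41, 37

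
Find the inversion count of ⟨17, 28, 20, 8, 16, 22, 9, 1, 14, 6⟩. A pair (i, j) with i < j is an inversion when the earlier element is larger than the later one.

Inversions: 33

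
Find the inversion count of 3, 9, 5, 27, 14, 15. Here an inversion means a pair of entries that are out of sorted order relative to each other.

3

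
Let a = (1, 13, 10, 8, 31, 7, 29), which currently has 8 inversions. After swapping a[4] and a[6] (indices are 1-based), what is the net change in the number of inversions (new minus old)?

Positions 4 and 6 hold 8 and 7; after swapping, the array is [1, 13, 10, 7, 31, 8, 29].
For each element, count later entries that are smaller:
1: 0
13: 3
10: 2
7: 0
31: 2
8: 0
29: 0
Sum: 0 + 3 + 2 + 0 + 2 + 0 + 0 = 7
Change: 7 − 8 = -1

-1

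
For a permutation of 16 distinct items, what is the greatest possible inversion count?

120

A reversed (strictly descending) arrangement makes every pair an inversion, giving C(16, 2) inversions.
C(16, 2) = 16·15/2 = 120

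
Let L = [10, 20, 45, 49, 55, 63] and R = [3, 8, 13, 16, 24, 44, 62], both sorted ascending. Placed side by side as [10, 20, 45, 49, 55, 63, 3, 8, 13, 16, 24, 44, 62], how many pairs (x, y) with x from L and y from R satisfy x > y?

31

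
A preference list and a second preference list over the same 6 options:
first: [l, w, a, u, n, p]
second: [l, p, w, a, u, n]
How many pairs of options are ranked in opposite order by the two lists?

Assign each item its position (1..6) in the first ordering, then rewrite the second ordering as that position sequence:
positions: l→1, w→2, a→3, u→4, n→5, p→6
second ordering as positions: [1, 6, 2, 3, 4, 5]
Discordant pairs = inversions in this position sequence.
1: 0
6: 2, 3, 4, 5 → 4
2: 0
3: 0
4: 0
5: 0
Total: 0 + 4 + 0 + 0 + 0 + 0 = 4

4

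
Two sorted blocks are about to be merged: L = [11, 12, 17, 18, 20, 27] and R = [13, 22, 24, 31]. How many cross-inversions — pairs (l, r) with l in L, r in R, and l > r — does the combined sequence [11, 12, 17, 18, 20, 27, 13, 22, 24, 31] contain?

Count, for every r in R, how many entries of L exceed r:
r = 13: 17, 18, 20, 27 → 4
r = 22: 27 → 1
r = 24: 27 → 1
r = 31: none → 0
Cross-inversions: 4 + 1 + 1 + 0 = 6

6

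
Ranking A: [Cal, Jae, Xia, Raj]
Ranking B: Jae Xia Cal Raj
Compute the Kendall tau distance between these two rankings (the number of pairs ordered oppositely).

Assign each item its position (1..4) in the first ordering, then rewrite the second ordering as that position sequence:
positions: Cal→1, Jae→2, Xia→3, Raj→4
second ordering as positions: [2, 3, 1, 4]
Discordant pairs = inversions in this position sequence.
2: 1 → 1
3: 1 → 1
1: 0
4: 0
Total: 1 + 1 + 0 + 0 = 2

2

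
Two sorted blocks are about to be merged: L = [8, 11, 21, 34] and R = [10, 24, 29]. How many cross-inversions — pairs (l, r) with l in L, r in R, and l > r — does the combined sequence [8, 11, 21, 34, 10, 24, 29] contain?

Count, for every r in R, how many entries of L exceed r:
r = 10: 11, 21, 34 → 3
r = 24: 34 → 1
r = 29: 34 → 1
Cross-inversions: 3 + 1 + 1 = 5

There are 5 split inversions.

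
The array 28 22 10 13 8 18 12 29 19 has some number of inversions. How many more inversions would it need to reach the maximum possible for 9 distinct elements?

18

Maximum inversions for 9 distinct elements is C(9, 2) = 9·8/2 = 36.
Current inversions — for each element, count later smaller elements:
28: 7
22: 6
10: 1
13: 2
8: 0
18: 1
12: 0
29: 1
19: 0
Current total: 7 + 6 + 1 + 2 + 0 + 1 + 0 + 1 + 0 = 18
Shortfall: 36 − 18 = 18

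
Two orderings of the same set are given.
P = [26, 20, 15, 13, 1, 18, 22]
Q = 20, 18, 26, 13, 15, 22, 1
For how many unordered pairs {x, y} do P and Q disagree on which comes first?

Assign each item its position (1..7) in the first ordering, then rewrite the second ordering as that position sequence:
positions: 26→1, 20→2, 15→3, 13→4, 1→5, 18→6, 22→7
second ordering as positions: [2, 6, 1, 4, 3, 7, 5]
Discordant pairs = inversions in this position sequence.
2: 1 → 1
6: 1, 4, 3, 5 → 4
1: 0
4: 3 → 1
3: 0
7: 5 → 1
5: 0
Total: 1 + 4 + 0 + 1 + 0 + 1 + 0 = 7

7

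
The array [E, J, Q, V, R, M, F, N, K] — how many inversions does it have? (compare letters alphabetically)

Count, for each position, how many later elements it exceeds:
E: 0
J: 1
Q: 4
V: 5
R: 4
M: 2
F: 0
N: 1
K: 0
Sum: 0 + 1 + 4 + 5 + 4 + 2 + 0 + 1 + 0 = 17

17 out-of-order pairs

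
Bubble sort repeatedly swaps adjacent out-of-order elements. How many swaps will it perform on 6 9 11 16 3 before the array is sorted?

4 swaps

Minimum adjacent swaps = number of inversions (each swap of adjacent out-of-order elements removes one inversion and no swap can remove more).
Count inversions — for each element, later elements that are smaller:
6: 3 → 1
9: 3 → 1
11: 3 → 1
16: 3 → 1
3: none → 0
Total inversions: 1 + 1 + 1 + 1 + 0 = 4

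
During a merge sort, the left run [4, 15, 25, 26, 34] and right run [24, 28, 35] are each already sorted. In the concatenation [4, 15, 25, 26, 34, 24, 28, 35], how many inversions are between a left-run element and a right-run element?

Take each right-half value and tally the left-half values above it:
r = 24: 25, 26, 34 → 3
r = 28: 34 → 1
r = 35: none → 0
Cross-inversions: 3 + 1 + 0 = 4

4 cross-inversions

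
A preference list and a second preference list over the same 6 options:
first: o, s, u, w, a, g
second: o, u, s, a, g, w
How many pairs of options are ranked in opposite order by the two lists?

Assign each item its position (1..6) in the first ordering, then rewrite the second ordering as that position sequence:
positions: o→1, s→2, u→3, w→4, a→5, g→6
second ordering as positions: [1, 3, 2, 5, 6, 4]
Discordant pairs = inversions in this position sequence.
1: 0
3: 2 → 1
2: 0
5: 4 → 1
6: 4 → 1
4: 0
Total: 0 + 1 + 0 + 1 + 1 + 0 = 3

Pairs: 3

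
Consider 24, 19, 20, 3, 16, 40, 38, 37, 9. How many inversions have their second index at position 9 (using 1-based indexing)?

The element at index 9 is 9.
Elements before it: 24, 19, 20, 3, 16, 40, 38, 37
Those larger than 9: 24, 19, 20, 16, 40, 38, 37

7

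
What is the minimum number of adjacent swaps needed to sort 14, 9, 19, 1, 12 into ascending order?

6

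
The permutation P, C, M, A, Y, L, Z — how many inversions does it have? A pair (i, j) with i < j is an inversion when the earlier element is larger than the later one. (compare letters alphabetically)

8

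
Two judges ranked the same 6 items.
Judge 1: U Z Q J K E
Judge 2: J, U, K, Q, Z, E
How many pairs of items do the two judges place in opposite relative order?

Discordant pairs: 6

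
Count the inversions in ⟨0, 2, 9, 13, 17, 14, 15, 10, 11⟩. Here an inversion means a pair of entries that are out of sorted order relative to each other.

10

Element-by-element contributions:
0 → none → 0
2 → none → 0
9 → none → 0
13 → 10, 11 → 2
17 → 14, 15, 10, 11 → 4
14 → 10, 11 → 2
15 → 10, 11 → 2
10 → none → 0
11 → none → 0
Sum: 0 + 0 + 0 + 2 + 4 + 2 + 2 + 0 + 0 = 10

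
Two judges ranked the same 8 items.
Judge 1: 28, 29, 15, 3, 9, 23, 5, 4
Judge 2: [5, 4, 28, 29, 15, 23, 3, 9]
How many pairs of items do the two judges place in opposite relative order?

Assign each item its position (1..8) in the first ordering, then rewrite the second ordering as that position sequence:
positions: 28→1, 29→2, 15→3, 3→4, 9→5, 23→6, 5→7, 4→8
second ordering as positions: [7, 8, 1, 2, 3, 6, 4, 5]
Discordant pairs = inversions in this position sequence.
7: 1, 2, 3, 6, 4, 5 → 6
8: 1, 2, 3, 6, 4, 5 → 6
1: 0
2: 0
3: 0
6: 4, 5 → 2
4: 0
5: 0
Total: 6 + 6 + 0 + 0 + 0 + 2 + 0 + 0 = 14

14 discordant pairs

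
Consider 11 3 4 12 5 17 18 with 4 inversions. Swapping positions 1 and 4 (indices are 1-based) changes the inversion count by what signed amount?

+1

Positions 1 and 4 hold 11 and 12; after swapping, the array is [12, 3, 4, 11, 5, 17, 18].
Sweep left to right; for each value list the smaller values that follow it:
12 → 3, 4, 11, 5 → 4
3 → none → 0
4 → none → 0
11 → 5 → 1
5 → none → 0
17 → none → 0
18 → none → 0
Sum: 4 + 0 + 0 + 1 + 0 + 0 + 0 = 5
Change: 5 − 4 = +1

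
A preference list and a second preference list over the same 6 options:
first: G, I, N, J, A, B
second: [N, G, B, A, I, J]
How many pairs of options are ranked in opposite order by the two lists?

Assign each item its position (1..6) in the first ordering, then rewrite the second ordering as that position sequence:
positions: G→1, I→2, N→3, J→4, A→5, B→6
second ordering as positions: [3, 1, 6, 5, 2, 4]
Discordant pairs = inversions in this position sequence.
3: 1, 2 → 2
1: 0
6: 5, 2, 4 → 3
5: 2, 4 → 2
2: 0
4: 0
Total: 2 + 0 + 3 + 2 + 0 + 0 = 7

7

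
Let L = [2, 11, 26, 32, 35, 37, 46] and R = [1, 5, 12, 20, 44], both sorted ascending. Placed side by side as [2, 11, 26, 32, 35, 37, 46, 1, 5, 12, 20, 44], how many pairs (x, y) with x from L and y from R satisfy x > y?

24 split inversions

Take each right-half value and tally the left-half values above it:
r = 1: 2, 11, 26, 32, 35, 37, 46 → 7
r = 5: 11, 26, 32, 35, 37, 46 → 6
r = 12: 26, 32, 35, 37, 46 → 5
r = 20: 26, 32, 35, 37, 46 → 5
r = 44: 46 → 1
Cross-inversions: 7 + 6 + 5 + 5 + 1 = 24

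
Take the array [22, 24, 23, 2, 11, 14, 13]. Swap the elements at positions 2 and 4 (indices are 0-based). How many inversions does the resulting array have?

13 inversions

Positions 2 and 4 hold 23 and 11; after swapping, the array is [22, 24, 11, 2, 23, 14, 13].
For each element, count later entries that are smaller:
22 → 11, 2, 14, 13 → 4
24 → 11, 2, 23, 14, 13 → 5
11 → 2 → 1
2 → none → 0
23 → 14, 13 → 2
14 → 13 → 1
13 → none → 0
Sum: 4 + 5 + 1 + 0 + 2 + 1 + 0 = 13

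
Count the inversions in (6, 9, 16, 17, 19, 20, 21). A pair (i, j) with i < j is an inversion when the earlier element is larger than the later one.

0

Count, for each position, how many later elements it exceeds:
6 → none → 0
9 → none → 0
16 → none → 0
17 → none → 0
19 → none → 0
20 → none → 0
21 → none → 0
Sum: 0 + 0 + 0 + 0 + 0 + 0 + 0 = 0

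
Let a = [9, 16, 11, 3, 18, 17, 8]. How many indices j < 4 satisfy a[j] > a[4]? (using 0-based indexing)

0 such elements

The element at index 4 is 18.
Elements before it: 9, 16, 11, 3
None of them are larger than 18.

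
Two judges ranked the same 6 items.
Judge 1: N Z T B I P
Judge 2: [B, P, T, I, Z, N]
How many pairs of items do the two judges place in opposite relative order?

12 discordant pairs

Assign each item its position (1..6) in the first ordering, then rewrite the second ordering as that position sequence:
positions: N→1, Z→2, T→3, B→4, I→5, P→6
second ordering as positions: [4, 6, 3, 5, 2, 1]
Discordant pairs = inversions in this position sequence.
4: 3, 2, 1 → 3
6: 3, 5, 2, 1 → 4
3: 2, 1 → 2
5: 2, 1 → 2
2: 1 → 1
1: 0
Total: 3 + 4 + 2 + 2 + 1 + 0 = 12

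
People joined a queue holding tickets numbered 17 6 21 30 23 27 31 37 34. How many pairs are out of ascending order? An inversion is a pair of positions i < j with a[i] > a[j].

For each element, count later entries that are smaller:
17 → 6 → 1
6 → none → 0
21 → none → 0
30 → 23, 27 → 2
23 → none → 0
27 → none → 0
31 → none → 0
37 → 34 → 1
34 → none → 0
Sum: 1 + 0 + 0 + 2 + 0 + 0 + 0 + 1 + 0 = 4

There are 4 inversions.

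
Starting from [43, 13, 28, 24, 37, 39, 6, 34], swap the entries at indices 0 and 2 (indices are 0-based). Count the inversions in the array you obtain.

Positions 0 and 2 hold 43 and 28; after swapping, the array is [28, 13, 43, 24, 37, 39, 6, 34].
Count, for each position, how many later elements it exceeds:
28 → 13, 24, 6 → 3
13 → 6 → 1
43 → 24, 37, 39, 6, 34 → 5
24 → 6 → 1
37 → 6, 34 → 2
39 → 6, 34 → 2
6 → none → 0
34 → none → 0
Sum: 3 + 1 + 5 + 1 + 2 + 2 + 0 + 0 = 14

There are 14 inversions.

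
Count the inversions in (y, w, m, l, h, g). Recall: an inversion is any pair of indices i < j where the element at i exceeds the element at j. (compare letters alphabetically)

Element-by-element contributions:
y: 5
w: 4
m: 3
l: 2
h: 1
g: 0
Sum: 5 + 4 + 3 + 2 + 1 + 0 = 15

15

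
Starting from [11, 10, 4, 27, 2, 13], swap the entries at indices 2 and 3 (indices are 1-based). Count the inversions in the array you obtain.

Positions 2 and 3 hold 10 and 4; after swapping, the array is [11, 4, 10, 27, 2, 13].
Sweep left to right; for each value list the smaller values that follow it:
11 → 4, 10, 2 → 3
4 → 2 → 1
10 → 2 → 1
27 → 2, 13 → 2
2 → none → 0
13 → none → 0
Sum: 3 + 1 + 1 + 2 + 0 + 0 = 7

7 inversions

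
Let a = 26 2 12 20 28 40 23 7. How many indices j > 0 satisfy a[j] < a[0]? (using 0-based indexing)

The element at index 0 is 26.
Elements after it: 2, 12, 20, 28, 40, 23, 7
Those smaller than 26: 2, 12, 20, 23, 7

5 such elements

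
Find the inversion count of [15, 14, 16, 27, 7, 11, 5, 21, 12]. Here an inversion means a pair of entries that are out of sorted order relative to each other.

Count, for each position, how many later elements it exceeds:
15: 5
14: 4
16: 4
27: 5
7: 1
11: 1
5: 0
21: 1
12: 0
Sum: 5 + 4 + 4 + 5 + 1 + 1 + 0 + 1 + 0 = 21

There are 21 inversions.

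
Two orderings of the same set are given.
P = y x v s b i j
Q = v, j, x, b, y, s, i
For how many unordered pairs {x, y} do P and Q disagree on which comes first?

Assign each item its position (1..7) in the first ordering, then rewrite the second ordering as that position sequence:
positions: y→1, x→2, v→3, s→4, b→5, i→6, j→7
second ordering as positions: [3, 7, 2, 5, 1, 4, 6]
Discordant pairs = inversions in this position sequence.
3: 2, 1 → 2
7: 2, 5, 1, 4, 6 → 5
2: 1 → 1
5: 1, 4 → 2
1: 0
4: 0
6: 0
Total: 2 + 5 + 1 + 2 + 0 + 0 + 0 = 10

10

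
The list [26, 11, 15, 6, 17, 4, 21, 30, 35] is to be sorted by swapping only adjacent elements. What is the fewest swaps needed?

The minimum number of adjacent swaps to sort an array equals its inversion count, since every such swap removes exactly one inversion.
Count inversions — for each element, later elements that are smaller:
26: 11, 15, 6, 17, 4, 21 → 6
11: 6, 4 → 2
15: 6, 4 → 2
6: 4 → 1
17: 4 → 1
4: none → 0
21: none → 0
30: none → 0
35: none → 0
Total inversions: 6 + 2 + 2 + 1 + 1 + 0 + 0 + 0 + 0 = 12

12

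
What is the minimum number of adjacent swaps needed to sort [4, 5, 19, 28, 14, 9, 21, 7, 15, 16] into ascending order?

Minimum adjacent swaps = number of inversions (each swap of adjacent out-of-order elements removes one inversion and no swap can remove more).
Count inversions — for each element, later elements that are smaller:
4: none → 0
5: none → 0
19: 14, 9, 7, 15, 16 → 5
28: 14, 9, 21, 7, 15, 16 → 6
14: 9, 7 → 2
9: 7 → 1
21: 7, 15, 16 → 3
7: none → 0
15: none → 0
16: none → 0
Total inversions: 0 + 0 + 5 + 6 + 2 + 1 + 3 + 0 + 0 + 0 = 17

17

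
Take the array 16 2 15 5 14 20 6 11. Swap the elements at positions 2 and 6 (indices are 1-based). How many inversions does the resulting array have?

Positions 2 and 6 hold 2 and 20; after swapping, the array is [16, 20, 15, 5, 14, 2, 6, 11].
For each element, count later entries that are smaller:
16 → 15, 5, 14, 2, 6, 11 → 6
20 → 15, 5, 14, 2, 6, 11 → 6
15 → 5, 14, 2, 6, 11 → 5
5 → 2 → 1
14 → 2, 6, 11 → 3
2 → none → 0
6 → none → 0
11 → none → 0
Sum: 6 + 6 + 5 + 1 + 3 + 0 + 0 + 0 = 21

21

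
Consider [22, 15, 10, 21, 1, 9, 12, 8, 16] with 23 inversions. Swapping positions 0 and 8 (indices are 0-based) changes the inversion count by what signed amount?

-3

Positions 0 and 8 hold 22 and 16; after swapping, the array is [16, 15, 10, 21, 1, 9, 12, 8, 22].
Sweep left to right; for each value list the smaller values that follow it:
16: 6
15: 5
10: 3
21: 4
1: 0
9: 1
12: 1
8: 0
22: 0
Sum: 6 + 5 + 3 + 4 + 0 + 1 + 1 + 0 + 0 = 20
Change: 20 − 23 = -3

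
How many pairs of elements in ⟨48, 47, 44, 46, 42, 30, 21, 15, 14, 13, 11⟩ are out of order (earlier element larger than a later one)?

Count, for each position, how many later elements it exceeds:
48 → 47, 44, 46, 42, 30, 21, 15, 14, 13, 11 → 10
47 → 44, 46, 42, 30, 21, 15, 14, 13, 11 → 9
44 → 42, 30, 21, 15, 14, 13, 11 → 7
46 → 42, 30, 21, 15, 14, 13, 11 → 7
42 → 30, 21, 15, 14, 13, 11 → 6
30 → 21, 15, 14, 13, 11 → 5
21 → 15, 14, 13, 11 → 4
15 → 14, 13, 11 → 3
14 → 13, 11 → 2
13 → 11 → 1
11 → none → 0
Sum: 10 + 9 + 7 + 7 + 6 + 5 + 4 + 3 + 2 + 1 + 0 = 54

54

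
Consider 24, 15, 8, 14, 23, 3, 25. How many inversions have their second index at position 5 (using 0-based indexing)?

5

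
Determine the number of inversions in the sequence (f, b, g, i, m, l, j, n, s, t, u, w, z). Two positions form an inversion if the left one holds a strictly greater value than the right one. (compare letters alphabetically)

Element-by-element contributions:
f → b → 1
b → none → 0
g → none → 0
i → none → 0
m → l, j → 2
l → j → 1
j → none → 0
n → none → 0
s → none → 0
t → none → 0
u → none → 0
w → none → 0
z → none → 0
Sum: 1 + 0 + 0 + 0 + 2 + 1 + 0 + 0 + 0 + 0 + 0 + 0 + 0 = 4

4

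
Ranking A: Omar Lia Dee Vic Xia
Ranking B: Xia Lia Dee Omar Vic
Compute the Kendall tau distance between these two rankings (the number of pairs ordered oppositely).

There are 6 discordant pairs.

Assign each item its position (1..5) in the first ordering, then rewrite the second ordering as that position sequence:
positions: Omar→1, Lia→2, Dee→3, Vic→4, Xia→5
second ordering as positions: [5, 2, 3, 1, 4]
Discordant pairs = inversions in this position sequence.
5: 2, 3, 1, 4 → 4
2: 1 → 1
3: 1 → 1
1: 0
4: 0
Total: 4 + 1 + 1 + 0 + 0 = 6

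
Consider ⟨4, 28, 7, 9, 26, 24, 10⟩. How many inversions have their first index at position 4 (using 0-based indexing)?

The element at index 4 is 26.
Elements after it: 24, 10
Those smaller than 26: 24, 10

2 such elements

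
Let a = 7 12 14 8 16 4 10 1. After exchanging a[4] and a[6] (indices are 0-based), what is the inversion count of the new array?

16

Positions 4 and 6 hold 16 and 10; after swapping, the array is [7, 12, 14, 8, 10, 4, 16, 1].
Sweep left to right; for each value list the smaller values that follow it:
7: 2
12: 4
14: 4
8: 2
10: 2
4: 1
16: 1
1: 0
Sum: 2 + 4 + 4 + 2 + 2 + 1 + 1 + 0 = 16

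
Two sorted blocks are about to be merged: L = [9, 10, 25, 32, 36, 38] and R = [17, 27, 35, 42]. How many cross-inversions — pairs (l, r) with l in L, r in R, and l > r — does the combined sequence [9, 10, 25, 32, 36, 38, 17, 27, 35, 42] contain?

Take each right-half value and tally the left-half values above it:
r = 17: 25, 32, 36, 38 → 4
r = 27: 32, 36, 38 → 3
r = 35: 36, 38 → 2
r = 42: none → 0
Cross-inversions: 4 + 3 + 2 + 0 = 9

Split inversions: 9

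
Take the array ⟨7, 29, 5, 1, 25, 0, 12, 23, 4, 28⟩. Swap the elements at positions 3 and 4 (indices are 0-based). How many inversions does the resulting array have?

Positions 3 and 4 hold 1 and 25; after swapping, the array is [7, 29, 5, 25, 1, 0, 12, 23, 4, 28].
Count, for each position, how many later elements it exceeds:
7 → 5, 1, 0, 4 → 4
29 → 5, 25, 1, 0, 12, 23, 4, 28 → 8
5 → 1, 0, 4 → 3
25 → 1, 0, 12, 23, 4 → 5
1 → 0 → 1
0 → none → 0
12 → 4 → 1
23 → 4 → 1
4 → none → 0
28 → none → 0
Sum: 4 + 8 + 3 + 5 + 1 + 0 + 1 + 1 + 0 + 0 = 23

23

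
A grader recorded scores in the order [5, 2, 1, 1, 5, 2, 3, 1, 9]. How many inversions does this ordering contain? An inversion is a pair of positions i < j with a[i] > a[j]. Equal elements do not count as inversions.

Element-by-element contributions:
5: 6
2: 3
1: 0
1: 0
5: 3
2: 1
3: 1
1: 0
9: 0
Sum: 6 + 3 + 0 + 0 + 3 + 1 + 1 + 0 + 0 = 14

14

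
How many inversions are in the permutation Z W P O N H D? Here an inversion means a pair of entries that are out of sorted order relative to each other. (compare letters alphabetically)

21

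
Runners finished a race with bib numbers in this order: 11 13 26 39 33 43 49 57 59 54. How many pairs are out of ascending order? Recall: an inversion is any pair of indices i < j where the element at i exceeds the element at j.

Inversions: 3

Element-by-element contributions:
11: 0
13: 0
26: 0
39: 1
33: 0
43: 0
49: 0
57: 1
59: 1
54: 0
Sum: 0 + 0 + 0 + 1 + 0 + 0 + 0 + 1 + 1 + 0 = 3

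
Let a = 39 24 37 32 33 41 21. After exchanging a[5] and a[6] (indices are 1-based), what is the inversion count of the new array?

13

Positions 5 and 6 hold 33 and 41; after swapping, the array is [39, 24, 37, 32, 41, 33, 21].
For each element, count later entries that are smaller:
39: 5
24: 1
37: 3
32: 1
41: 2
33: 1
21: 0
Sum: 5 + 1 + 3 + 1 + 2 + 1 + 0 = 13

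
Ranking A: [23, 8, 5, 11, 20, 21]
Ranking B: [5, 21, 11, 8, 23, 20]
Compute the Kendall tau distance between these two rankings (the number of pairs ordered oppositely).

Assign each item its position (1..6) in the first ordering, then rewrite the second ordering as that position sequence:
positions: 23→1, 8→2, 5→3, 11→4, 20→5, 21→6
second ordering as positions: [3, 6, 4, 2, 1, 5]
Discordant pairs = inversions in this position sequence.
3: 2, 1 → 2
6: 4, 2, 1, 5 → 4
4: 2, 1 → 2
2: 1 → 1
1: 0
5: 0
Total: 2 + 4 + 2 + 1 + 0 + 0 = 9

There are 9 discordant pairs.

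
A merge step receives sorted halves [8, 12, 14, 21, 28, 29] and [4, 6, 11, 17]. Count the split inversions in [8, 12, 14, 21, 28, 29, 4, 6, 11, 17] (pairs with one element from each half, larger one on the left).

There are 20 cross-inversions.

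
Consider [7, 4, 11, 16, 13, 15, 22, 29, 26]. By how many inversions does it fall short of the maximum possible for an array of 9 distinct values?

32

Maximum inversions for 9 distinct elements is C(9, 2) = 9·8/2 = 36.
Current inversions — for each element, count later smaller elements:
7: 1
4: 0
11: 0
16: 2
13: 0
15: 0
22: 0
29: 1
26: 0
Current total: 1 + 0 + 0 + 2 + 0 + 0 + 0 + 1 + 0 = 4
Shortfall: 36 − 4 = 32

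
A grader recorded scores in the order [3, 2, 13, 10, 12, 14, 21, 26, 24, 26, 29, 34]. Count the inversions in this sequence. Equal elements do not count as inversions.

4

Element-by-element contributions:
3 → 2 → 1
2 → none → 0
13 → 10, 12 → 2
10 → none → 0
12 → none → 0
14 → none → 0
21 → none → 0
26 → 24 → 1
24 → none → 0
26 → none → 0
29 → none → 0
34 → none → 0
Sum: 1 + 0 + 2 + 0 + 0 + 0 + 0 + 1 + 0 + 0 + 0 + 0 = 4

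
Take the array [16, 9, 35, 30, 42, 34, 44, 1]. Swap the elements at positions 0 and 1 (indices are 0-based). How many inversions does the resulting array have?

Positions 0 and 1 hold 16 and 9; after swapping, the array is [9, 16, 35, 30, 42, 34, 44, 1].
For each element, count later entries that are smaller:
9: 1
16: 1
35: 3
30: 1
42: 2
34: 1
44: 1
1: 0
Sum: 1 + 1 + 3 + 1 + 2 + 1 + 1 + 0 = 10

10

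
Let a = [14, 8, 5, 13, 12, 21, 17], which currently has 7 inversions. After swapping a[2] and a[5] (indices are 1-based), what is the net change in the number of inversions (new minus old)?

+1

Positions 2 and 5 hold 8 and 12; after swapping, the array is [14, 12, 5, 13, 8, 21, 17].
Count, for each position, how many later elements it exceeds:
14 → 12, 5, 13, 8 → 4
12 → 5, 8 → 2
5 → none → 0
13 → 8 → 1
8 → none → 0
21 → 17 → 1
17 → none → 0
Sum: 4 + 2 + 0 + 1 + 0 + 1 + 0 = 8
Change: 8 − 7 = +1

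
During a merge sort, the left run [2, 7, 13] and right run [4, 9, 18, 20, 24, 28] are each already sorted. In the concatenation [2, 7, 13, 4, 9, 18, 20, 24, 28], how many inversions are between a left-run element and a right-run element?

3 split inversions

For each element r of the right run, count left-run elements greater than r:
r = 4: 7, 13 → 2
r = 9: 13 → 1
r = 18: none → 0
r = 20: none → 0
r = 24: none → 0
r = 28: none → 0
Cross-inversions: 2 + 1 + 0 + 0 + 0 + 0 = 3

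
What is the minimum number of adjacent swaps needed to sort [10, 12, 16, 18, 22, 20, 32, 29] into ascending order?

Each adjacent swap fixes exactly one inversion, so the minimum swap count equals the number of inversions.
Count inversions — for each element, later elements that are smaller:
10: none → 0
12: none → 0
16: none → 0
18: none → 0
22: 20 → 1
20: none → 0
32: 29 → 1
29: none → 0
Total inversions: 0 + 0 + 0 + 0 + 1 + 0 + 1 + 0 = 2

2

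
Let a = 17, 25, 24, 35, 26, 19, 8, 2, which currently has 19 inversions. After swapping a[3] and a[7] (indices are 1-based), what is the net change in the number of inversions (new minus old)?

-3

Positions 3 and 7 hold 24 and 8; after swapping, the array is [17, 25, 8, 35, 26, 19, 24, 2].
Sweep left to right; for each value list the smaller values that follow it:
17 → 8, 2 → 2
25 → 8, 19, 24, 2 → 4
8 → 2 → 1
35 → 26, 19, 24, 2 → 4
26 → 19, 24, 2 → 3
19 → 2 → 1
24 → 2 → 1
2 → none → 0
Sum: 2 + 4 + 1 + 4 + 3 + 1 + 1 + 0 = 16
Change: 16 − 19 = -3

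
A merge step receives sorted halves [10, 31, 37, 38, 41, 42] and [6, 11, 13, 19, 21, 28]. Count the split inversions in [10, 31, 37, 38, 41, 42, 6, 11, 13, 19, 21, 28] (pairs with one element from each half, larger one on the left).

For each element r of the right run, count left-run elements greater than r:
r = 6: 10, 31, 37, 38, 41, 42 → 6
r = 11: 31, 37, 38, 41, 42 → 5
r = 13: 31, 37, 38, 41, 42 → 5
r = 19: 31, 37, 38, 41, 42 → 5
r = 21: 31, 37, 38, 41, 42 → 5
r = 28: 31, 37, 38, 41, 42 → 5
Cross-inversions: 6 + 5 + 5 + 5 + 5 + 5 = 31

31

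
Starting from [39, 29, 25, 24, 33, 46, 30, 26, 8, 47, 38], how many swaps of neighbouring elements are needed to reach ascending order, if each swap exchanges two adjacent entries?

Each adjacent swap fixes exactly one inversion, so the minimum swap count equals the number of inversions.
Count inversions — for each element, later elements that are smaller:
39: 29, 25, 24, 33, 30, 26, 8, 38 → 8
29: 25, 24, 26, 8 → 4
25: 24, 8 → 2
24: 8 → 1
33: 30, 26, 8 → 3
46: 30, 26, 8, 38 → 4
30: 26, 8 → 2
26: 8 → 1
8: none → 0
47: 38 → 1
38: none → 0
Total inversions: 8 + 4 + 2 + 1 + 3 + 4 + 2 + 1 + 0 + 1 + 0 = 26

Adjacent swaps: 26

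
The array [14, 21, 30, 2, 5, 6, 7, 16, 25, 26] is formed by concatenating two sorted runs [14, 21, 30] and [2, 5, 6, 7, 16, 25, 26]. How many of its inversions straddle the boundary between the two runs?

16 split inversions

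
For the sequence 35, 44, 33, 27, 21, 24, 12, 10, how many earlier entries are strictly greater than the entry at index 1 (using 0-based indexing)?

0

The element at index 1 is 44.
Elements before it: 35
None of them are larger than 44.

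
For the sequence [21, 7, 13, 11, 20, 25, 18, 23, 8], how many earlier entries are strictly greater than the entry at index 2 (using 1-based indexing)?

The element at index 2 is 7.
Elements before it: 21
Those larger than 7: 21

1 such element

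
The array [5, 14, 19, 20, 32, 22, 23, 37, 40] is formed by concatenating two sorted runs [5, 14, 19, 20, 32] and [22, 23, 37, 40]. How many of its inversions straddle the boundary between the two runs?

2

For each element r of the right run, count left-run elements greater than r:
r = 22: 32 → 1
r = 23: 32 → 1
r = 37: none → 0
r = 40: none → 0
Cross-inversions: 1 + 1 + 0 + 0 = 2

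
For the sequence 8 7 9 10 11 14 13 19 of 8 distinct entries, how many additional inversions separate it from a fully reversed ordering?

Maximum inversions for 8 distinct elements is C(8, 2) = 8·7/2 = 28.
Current inversions — for each element, count later smaller elements:
8: 1
7: 0
9: 0
10: 0
11: 0
14: 1
13: 0
19: 0
Current total: 1 + 0 + 0 + 0 + 0 + 1 + 0 + 0 = 2
Shortfall: 28 − 2 = 26

26 inversions short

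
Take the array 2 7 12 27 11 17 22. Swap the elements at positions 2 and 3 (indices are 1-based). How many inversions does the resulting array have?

Positions 2 and 3 hold 7 and 12; after swapping, the array is [2, 12, 7, 27, 11, 17, 22].
Count, for each position, how many later elements it exceeds:
2: 0
12: 2
7: 0
27: 3
11: 0
17: 0
22: 0
Sum: 0 + 2 + 0 + 3 + 0 + 0 + 0 = 5

5 inversions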